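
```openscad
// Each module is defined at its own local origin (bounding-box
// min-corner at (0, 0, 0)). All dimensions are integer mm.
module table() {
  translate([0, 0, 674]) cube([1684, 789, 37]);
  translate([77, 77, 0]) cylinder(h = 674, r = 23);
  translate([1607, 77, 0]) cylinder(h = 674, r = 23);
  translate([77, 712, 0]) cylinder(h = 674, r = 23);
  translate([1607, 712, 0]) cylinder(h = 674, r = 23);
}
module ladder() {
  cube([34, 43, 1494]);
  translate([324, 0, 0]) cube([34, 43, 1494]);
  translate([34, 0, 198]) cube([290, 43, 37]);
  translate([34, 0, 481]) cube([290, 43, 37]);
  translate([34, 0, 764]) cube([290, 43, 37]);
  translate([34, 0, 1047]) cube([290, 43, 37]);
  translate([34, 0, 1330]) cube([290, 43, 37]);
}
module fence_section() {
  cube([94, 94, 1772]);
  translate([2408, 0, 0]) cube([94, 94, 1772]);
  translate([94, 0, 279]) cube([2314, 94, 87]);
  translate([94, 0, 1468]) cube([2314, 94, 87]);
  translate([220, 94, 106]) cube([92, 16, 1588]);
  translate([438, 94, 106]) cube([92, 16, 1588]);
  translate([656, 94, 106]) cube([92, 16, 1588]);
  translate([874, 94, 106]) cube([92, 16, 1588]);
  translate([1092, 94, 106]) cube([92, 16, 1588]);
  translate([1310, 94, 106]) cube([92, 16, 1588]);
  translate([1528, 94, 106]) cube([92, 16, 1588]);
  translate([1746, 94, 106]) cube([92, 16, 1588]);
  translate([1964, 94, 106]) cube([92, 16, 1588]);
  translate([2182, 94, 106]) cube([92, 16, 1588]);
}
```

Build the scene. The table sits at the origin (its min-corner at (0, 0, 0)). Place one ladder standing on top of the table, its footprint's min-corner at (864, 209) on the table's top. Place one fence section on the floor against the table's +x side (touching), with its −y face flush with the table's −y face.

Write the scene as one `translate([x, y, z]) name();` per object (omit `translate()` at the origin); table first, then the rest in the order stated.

table();
translate([864, 209, 711]) ladder();
translate([1684, 0, 0]) fence_section();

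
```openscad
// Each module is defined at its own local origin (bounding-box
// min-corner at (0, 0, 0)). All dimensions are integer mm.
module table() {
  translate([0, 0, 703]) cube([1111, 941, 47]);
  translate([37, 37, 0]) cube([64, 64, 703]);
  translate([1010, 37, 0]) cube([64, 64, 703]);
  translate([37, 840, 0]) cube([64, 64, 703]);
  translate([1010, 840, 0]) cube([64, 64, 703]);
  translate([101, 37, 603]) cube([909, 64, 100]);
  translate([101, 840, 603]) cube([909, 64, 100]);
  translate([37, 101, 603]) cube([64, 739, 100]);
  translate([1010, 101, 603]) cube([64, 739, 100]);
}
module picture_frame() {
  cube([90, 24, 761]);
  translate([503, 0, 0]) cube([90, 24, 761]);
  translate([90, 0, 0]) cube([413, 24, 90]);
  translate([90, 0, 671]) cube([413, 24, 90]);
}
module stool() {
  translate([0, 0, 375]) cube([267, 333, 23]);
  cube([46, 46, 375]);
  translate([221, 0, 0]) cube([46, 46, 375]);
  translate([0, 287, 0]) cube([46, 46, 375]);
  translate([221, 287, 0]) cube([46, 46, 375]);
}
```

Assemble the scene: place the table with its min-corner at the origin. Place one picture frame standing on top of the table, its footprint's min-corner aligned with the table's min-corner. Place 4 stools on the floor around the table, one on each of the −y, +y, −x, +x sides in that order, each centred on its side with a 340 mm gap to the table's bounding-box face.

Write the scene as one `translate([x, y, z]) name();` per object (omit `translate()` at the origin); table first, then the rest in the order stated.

table();
translate([0, 0, 750]) picture_frame();
translate([422, -673, 0]) stool();
translate([422, 1281, 0]) stool();
translate([-607, 304, 0]) stool();
translate([1451, 304, 0]) stool();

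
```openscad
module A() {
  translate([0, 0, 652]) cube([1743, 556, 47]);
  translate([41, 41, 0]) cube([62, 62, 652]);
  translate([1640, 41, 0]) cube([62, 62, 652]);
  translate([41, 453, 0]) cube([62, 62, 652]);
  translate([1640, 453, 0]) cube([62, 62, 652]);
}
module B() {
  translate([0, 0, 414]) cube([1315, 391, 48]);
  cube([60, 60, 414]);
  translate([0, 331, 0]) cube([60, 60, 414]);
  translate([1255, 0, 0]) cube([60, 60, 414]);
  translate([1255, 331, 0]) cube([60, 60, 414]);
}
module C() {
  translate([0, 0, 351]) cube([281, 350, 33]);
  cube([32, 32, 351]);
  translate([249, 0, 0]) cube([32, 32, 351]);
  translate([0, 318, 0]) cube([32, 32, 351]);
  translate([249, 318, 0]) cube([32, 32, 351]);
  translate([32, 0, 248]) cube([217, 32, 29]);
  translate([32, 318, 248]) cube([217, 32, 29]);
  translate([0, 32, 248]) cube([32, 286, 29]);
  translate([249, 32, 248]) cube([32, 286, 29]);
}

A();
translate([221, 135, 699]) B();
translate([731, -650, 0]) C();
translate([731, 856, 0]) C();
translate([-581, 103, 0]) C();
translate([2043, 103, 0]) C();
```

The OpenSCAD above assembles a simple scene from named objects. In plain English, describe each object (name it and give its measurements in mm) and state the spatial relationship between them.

A is a rectangular dining table. The top is 1743×556×47 mm with its upper surface at z = 699 mm. It stands on four 62×62 mm square legs, each inset 41 mm from the nearest pair of top edges, running from the floor to the underside of the top.

B is a long wooden bench with a 1315 mm (x) × 391 mm (y) seat, 48 mm thick, its top surface 462 mm above the floor. Four 60 mm square legs at the seat corners, flush with the edges, run from z = 0 to the seat underside.

C is a four-legged stool. The seat is a 281×350×33 mm slab whose top surface is at z = 384 mm; four square legs, each 32×32 mm in cross-section, run from the floor (z = 0) to the underside of the seat, each flush with a corner of the seat. Four stretchers, 32 mm wide and 29 mm tall, connect adjacent legs with their undersides at z = 248 mm, each running between the inner faces of the legs it joins and aligned with the legs' outer faces on the other axis.

The bench is on top of the table. Four stools sit around the table at the −y, +y, −x, +x sides.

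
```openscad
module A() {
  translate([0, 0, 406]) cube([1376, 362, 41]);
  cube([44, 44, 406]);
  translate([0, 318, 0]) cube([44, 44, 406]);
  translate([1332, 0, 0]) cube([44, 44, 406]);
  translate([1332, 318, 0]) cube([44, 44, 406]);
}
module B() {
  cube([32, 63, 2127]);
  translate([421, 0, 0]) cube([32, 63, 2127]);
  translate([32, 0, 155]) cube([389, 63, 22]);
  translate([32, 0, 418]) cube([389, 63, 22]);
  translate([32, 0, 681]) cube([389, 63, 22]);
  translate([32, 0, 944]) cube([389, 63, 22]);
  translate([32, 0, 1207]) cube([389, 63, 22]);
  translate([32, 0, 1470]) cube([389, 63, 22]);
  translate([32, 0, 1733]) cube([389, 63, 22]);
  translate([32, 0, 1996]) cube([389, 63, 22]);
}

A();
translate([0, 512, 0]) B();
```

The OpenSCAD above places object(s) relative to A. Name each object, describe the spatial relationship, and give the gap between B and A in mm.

A is a bench. B is a ladder. The ladder is on the floor beside the bench on its +y side. The gap between the ladder and the bench is 150 mm.

The ladder's nearest face is 150 mm from the bench's +y face.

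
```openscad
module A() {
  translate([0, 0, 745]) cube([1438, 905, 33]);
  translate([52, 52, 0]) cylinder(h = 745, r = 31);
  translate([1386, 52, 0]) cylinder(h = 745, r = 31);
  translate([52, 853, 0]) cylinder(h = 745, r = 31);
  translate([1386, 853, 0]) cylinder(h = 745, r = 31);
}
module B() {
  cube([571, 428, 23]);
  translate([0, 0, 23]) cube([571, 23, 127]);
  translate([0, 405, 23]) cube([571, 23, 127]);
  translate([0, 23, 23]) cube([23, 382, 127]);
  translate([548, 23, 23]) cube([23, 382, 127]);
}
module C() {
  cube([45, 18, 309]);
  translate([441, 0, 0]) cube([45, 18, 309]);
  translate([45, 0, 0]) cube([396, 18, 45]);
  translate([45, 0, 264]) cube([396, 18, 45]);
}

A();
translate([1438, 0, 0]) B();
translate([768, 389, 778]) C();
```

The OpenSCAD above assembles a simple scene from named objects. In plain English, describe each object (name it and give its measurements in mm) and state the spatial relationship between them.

A is a table: top 1438 mm (x) × 905 mm (y), 33 mm thick, upper face at z = 778 mm, on four round legs of 62 mm diameter, each leg's bounding box inset 21 mm from the nearest pair of top edges, running from z = 0 to the bottom of the top.

B is an open-topped rectangular box: outside dimensions 571×428×150 mm, with a uniform wall and base thickness of 23 mm. The base is a full 571×428 slab on the floor; four walls sit on top of the base. The front and back walls (the −y and +y sides) span the full width; the two side walls fit between them.

C is a picture frame with a 396×219 mm rectangular opening (x by z) and a uniform 45 mm border on every side. Frame depth is 18 mm along y. It is built from two vertical stiles running the full outside height and two horizontal rails spanning the gap between the stiles.

The open box is against the table's +x side, with their −y faces flush. The picture frame is on top of the table.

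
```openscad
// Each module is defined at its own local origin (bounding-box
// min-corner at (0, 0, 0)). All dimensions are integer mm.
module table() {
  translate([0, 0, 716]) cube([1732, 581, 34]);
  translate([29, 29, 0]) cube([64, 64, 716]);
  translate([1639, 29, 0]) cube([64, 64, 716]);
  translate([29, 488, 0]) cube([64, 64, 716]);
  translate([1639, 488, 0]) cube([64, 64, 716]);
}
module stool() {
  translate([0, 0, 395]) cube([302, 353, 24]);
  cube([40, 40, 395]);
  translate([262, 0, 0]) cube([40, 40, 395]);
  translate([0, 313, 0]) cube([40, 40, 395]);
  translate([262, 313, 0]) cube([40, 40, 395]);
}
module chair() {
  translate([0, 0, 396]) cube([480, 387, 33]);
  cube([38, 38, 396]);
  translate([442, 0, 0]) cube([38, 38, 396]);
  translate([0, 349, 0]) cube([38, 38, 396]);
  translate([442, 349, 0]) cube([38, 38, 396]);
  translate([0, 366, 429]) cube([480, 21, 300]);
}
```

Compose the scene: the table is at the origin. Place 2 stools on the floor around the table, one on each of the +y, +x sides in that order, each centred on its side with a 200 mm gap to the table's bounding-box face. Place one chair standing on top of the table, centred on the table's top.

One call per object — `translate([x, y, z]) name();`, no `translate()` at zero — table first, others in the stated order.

table();
translate([715, 781, 0]) stool();
translate([1932, 114, 0]) stool();
translate([626, 97, 750]) chair();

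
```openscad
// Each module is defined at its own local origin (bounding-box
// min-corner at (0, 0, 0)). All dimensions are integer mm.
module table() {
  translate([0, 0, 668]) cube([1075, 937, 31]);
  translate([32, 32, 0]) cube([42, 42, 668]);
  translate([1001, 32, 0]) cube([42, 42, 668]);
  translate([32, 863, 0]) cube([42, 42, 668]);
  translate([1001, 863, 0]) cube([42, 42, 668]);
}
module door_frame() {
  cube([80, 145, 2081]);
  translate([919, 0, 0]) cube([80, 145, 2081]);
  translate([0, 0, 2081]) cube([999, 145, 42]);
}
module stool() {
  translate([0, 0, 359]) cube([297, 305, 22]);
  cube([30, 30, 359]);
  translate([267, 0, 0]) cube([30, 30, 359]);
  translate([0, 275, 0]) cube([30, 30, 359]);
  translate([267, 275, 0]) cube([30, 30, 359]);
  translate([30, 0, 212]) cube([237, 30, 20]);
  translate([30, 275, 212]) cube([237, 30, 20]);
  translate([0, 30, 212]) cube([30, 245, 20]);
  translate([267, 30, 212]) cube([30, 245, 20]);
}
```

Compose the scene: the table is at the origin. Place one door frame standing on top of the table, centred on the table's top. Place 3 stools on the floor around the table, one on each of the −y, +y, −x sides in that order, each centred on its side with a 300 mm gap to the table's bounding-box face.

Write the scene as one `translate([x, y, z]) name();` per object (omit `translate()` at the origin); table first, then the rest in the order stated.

table();
translate([38, 396, 699]) door_frame();
translate([389, -605, 0]) stool();
translate([389, 1237, 0]) stool();
translate([-597, 316, 0]) stool();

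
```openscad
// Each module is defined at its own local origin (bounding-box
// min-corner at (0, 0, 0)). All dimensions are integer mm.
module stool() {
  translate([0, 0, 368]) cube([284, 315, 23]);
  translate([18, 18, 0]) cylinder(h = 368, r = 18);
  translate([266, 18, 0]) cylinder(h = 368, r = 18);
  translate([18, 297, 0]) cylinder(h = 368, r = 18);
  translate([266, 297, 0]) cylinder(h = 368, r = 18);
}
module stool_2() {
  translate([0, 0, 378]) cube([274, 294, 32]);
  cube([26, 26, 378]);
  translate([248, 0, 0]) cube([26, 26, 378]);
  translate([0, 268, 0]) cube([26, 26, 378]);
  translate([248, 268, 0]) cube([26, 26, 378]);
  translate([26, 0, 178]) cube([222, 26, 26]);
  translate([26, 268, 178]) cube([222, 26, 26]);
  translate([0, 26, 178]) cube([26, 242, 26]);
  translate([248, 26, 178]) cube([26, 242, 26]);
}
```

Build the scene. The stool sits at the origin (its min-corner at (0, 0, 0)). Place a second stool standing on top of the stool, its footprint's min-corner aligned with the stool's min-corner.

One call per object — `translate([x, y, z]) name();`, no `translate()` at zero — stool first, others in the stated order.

stool();
translate([0, 0, 391]) stool_2();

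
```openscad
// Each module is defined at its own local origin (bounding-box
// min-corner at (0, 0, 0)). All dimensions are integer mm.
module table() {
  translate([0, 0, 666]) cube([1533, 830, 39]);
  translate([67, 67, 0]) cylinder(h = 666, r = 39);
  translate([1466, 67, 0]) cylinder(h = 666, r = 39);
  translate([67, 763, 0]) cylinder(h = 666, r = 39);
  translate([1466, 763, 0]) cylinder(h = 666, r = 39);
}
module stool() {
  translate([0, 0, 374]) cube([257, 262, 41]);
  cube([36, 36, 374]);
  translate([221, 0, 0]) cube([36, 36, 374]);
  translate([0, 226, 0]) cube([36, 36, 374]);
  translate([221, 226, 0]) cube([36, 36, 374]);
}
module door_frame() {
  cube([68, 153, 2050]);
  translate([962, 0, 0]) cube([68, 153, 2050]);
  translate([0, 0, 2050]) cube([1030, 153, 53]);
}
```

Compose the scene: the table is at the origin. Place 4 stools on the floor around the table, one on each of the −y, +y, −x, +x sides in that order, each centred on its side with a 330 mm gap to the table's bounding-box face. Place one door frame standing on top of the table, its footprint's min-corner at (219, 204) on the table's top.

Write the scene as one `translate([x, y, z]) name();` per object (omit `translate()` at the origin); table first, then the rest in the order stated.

table();
translate([638, -592, 0]) stool();
translate([638, 1160, 0]) stool();
translate([-587, 284, 0]) stool();
translate([1863, 284, 0]) stool();
translate([219, 204, 705]) door_frame();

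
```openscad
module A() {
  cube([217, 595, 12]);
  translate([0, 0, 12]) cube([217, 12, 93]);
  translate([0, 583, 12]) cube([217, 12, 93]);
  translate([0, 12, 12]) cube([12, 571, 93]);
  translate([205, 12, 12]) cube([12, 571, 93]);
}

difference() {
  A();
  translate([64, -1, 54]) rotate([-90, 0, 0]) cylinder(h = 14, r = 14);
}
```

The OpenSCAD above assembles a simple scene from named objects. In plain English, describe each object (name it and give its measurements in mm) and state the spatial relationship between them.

A is an open-topped rectangular box: outside dimensions 217×595×105 mm, with a uniform wall and base thickness of 12 mm. The base is a full 217×595 slab on the floor; four walls sit on top of the base. The front and back walls (the −y and +y sides) span the full width; the two side walls fit between them.

The open box has a circular hole of radius 14 mm through its front wall, centred at (x = 64, z = 54).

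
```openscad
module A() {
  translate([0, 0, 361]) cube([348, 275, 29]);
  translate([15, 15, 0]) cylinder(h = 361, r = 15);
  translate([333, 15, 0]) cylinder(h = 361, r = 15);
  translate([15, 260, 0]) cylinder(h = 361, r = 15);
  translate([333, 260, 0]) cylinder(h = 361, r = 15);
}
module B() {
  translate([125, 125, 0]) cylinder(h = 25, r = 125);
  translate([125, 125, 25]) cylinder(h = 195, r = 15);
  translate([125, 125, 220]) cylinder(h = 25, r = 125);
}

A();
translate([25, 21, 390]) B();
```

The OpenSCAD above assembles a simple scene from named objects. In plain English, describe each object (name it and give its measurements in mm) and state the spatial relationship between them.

A is a simple wooden stool: a rectangular seat 348 mm (x) by 275 mm (y), 29 mm thick, top face at z = 390 mm, on four round legs, each 30 mm in diameter. The legs rest on z = 0, each leg's axis is inset half a diameter from the nearest pair of seat edges (so the leg's bounding box is flush with the corner).

B is a spool: two coaxial disc flanges of radius 125 mm and thickness 25 mm, joined by a core cylinder of radius 15 mm and height 195 mm. The lower flange rests on z = 0 and the three cylinders share a vertical axis.

The spool is on top of the stool.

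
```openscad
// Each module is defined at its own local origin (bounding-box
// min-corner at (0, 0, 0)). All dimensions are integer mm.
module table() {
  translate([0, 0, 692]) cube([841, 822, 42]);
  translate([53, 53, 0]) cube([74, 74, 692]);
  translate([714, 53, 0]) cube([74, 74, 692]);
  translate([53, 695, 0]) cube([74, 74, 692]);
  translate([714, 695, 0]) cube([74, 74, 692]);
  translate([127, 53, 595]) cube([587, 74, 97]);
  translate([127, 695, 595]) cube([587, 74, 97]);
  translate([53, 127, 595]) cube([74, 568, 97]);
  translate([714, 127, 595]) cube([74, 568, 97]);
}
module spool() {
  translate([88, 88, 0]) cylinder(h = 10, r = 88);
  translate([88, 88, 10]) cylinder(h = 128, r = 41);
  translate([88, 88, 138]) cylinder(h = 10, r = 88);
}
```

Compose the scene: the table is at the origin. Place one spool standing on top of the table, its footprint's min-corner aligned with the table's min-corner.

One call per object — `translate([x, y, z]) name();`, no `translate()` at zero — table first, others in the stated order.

table();
translate([0, 0, 734]) spool();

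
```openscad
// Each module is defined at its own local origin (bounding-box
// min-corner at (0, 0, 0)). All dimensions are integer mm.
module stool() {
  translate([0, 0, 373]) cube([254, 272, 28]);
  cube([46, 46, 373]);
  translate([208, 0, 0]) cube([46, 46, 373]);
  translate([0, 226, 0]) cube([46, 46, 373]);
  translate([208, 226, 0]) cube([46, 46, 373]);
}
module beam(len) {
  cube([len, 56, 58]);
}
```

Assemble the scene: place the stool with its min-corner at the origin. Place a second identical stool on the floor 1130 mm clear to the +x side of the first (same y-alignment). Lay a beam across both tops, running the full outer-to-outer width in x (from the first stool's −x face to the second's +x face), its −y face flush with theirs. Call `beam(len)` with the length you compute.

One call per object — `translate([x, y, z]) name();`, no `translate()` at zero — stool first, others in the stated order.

stool();
translate([1384, 0, 0]) stool();
translate([0, 0, 401]) beam(1638);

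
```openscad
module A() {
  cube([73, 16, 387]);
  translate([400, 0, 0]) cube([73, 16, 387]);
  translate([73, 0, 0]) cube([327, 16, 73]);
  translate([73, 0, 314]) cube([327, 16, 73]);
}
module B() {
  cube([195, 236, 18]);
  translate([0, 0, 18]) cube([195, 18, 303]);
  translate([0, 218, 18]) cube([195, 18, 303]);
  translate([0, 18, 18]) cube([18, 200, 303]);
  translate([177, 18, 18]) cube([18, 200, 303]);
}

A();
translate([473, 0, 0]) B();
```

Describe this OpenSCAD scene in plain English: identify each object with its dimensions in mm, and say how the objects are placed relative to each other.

A is a rectangular picture frame lying in the x–z plane (depth along y). The opening is 327 mm wide (x) by 241 mm tall (z), surrounded by a border 73 mm wide on all four sides. The frame is 16 mm deep and is made of two full-height vertical stiles with two horizontal rails fitted between them.

B is an open storage box with external size 195×236×321 mm and wall thickness 18 mm (the base is also 18 mm thick). The base covers the whole footprint; the four walls stand on the base, with the y-facing walls full-width and the x-facing walls fitting between their inner faces.

The open box is against the picture frame's +x side, with their −y faces flush.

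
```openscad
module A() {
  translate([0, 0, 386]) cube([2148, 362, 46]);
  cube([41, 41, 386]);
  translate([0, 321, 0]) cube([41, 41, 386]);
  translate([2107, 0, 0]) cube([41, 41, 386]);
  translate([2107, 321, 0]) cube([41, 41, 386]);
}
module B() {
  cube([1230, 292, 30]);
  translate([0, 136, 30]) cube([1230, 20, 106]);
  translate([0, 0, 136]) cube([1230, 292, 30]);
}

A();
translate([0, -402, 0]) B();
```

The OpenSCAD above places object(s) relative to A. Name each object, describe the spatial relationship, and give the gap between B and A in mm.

A is a bench. B is an I-beam. The I-beam is on the floor beside the bench on its −y side. The gap between the I-beam and the bench is 110 mm.

The I-beam's nearest face is 110 mm from the bench's −y face.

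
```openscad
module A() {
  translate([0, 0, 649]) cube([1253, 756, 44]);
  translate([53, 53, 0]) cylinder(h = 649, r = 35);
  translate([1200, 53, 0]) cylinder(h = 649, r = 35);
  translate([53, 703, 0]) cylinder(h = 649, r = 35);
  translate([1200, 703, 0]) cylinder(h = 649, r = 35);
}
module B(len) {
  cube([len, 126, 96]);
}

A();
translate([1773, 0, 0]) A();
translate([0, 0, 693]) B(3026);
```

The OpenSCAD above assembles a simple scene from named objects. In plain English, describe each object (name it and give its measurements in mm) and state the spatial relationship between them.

A is a table with a 1253×756 mm rectangular top, 44 mm thick, top surface at z = 693 mm, supported by four round legs of 70 mm diameter, each leg's bounding box inset 18 mm from the nearest pair of top edges, running from the floor.

B is a rectangular beam 3026 mm long (x), 126 mm deep (y), 96 mm thick (z).

The beam spans the tops of two tables placed 520 mm apart, resting at z = 693 mm.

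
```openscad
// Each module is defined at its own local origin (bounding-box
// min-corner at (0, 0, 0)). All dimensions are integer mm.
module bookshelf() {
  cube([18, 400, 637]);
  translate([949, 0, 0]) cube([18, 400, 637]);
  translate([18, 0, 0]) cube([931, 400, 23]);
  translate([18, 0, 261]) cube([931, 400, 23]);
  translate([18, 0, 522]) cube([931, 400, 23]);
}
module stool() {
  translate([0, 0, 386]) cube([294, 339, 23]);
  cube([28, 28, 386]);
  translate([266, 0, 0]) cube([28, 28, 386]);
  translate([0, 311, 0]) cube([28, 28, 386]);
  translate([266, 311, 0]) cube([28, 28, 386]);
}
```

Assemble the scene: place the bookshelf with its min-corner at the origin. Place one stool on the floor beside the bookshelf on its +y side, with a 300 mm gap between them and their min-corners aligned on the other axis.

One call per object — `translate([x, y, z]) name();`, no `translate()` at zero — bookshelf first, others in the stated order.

bookshelf();
translate([0, 700, 0]) stool();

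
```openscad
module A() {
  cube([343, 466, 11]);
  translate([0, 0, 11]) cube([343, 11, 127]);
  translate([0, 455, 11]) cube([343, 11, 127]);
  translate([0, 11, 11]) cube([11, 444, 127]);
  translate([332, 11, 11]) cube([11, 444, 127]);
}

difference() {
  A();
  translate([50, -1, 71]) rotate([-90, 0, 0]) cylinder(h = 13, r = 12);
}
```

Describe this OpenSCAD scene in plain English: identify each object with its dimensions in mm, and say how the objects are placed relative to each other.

A is an open storage box with external size 343×466×138 mm and wall thickness 11 mm (the base is also 11 mm thick). The base covers the whole footprint; the four walls stand on the base, with the y-facing walls full-width and the x-facing walls fitting between their inner faces.

The open box has a circular hole of radius 12 mm through its front wall, centred at (x = 50, z = 71).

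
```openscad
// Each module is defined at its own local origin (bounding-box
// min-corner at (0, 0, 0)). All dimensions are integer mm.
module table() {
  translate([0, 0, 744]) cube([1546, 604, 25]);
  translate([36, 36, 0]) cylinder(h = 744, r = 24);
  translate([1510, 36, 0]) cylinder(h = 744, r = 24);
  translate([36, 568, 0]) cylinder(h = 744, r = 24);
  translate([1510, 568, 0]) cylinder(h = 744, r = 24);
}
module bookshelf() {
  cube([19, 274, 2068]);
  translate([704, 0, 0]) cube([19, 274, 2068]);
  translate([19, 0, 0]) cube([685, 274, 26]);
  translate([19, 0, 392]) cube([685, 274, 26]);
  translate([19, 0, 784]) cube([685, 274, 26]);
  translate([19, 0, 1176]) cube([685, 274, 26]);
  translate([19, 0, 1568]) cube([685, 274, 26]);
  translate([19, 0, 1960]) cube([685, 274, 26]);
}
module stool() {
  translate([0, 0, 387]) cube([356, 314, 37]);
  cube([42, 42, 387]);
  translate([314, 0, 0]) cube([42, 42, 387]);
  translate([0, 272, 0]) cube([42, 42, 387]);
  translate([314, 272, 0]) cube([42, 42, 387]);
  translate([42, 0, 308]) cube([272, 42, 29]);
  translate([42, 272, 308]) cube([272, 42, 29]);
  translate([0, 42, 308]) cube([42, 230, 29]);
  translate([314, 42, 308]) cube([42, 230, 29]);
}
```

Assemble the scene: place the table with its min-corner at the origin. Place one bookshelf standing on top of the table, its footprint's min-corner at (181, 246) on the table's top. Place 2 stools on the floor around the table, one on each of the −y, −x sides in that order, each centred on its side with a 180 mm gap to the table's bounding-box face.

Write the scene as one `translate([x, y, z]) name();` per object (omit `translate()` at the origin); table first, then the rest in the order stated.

table();
translate([181, 246, 769]) bookshelf();
translate([595, -494, 0]) stool();
translate([-536, 145, 0]) stool();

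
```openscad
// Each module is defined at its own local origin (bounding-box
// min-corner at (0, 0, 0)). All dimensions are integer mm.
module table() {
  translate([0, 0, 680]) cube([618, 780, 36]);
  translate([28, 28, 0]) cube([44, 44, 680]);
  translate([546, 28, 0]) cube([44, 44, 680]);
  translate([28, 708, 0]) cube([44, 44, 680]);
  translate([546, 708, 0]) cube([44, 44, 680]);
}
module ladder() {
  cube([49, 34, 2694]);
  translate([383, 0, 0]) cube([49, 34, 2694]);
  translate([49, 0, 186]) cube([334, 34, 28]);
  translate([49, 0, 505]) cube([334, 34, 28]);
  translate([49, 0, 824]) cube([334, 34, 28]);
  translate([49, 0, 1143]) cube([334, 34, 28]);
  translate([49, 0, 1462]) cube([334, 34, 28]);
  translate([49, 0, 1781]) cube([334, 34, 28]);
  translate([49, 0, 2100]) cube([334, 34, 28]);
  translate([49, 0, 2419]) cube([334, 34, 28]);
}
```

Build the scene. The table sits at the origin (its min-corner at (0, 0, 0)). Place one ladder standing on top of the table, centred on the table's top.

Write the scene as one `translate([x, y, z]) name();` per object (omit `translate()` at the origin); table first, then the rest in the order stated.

table();
translate([93, 373, 716]) ladder();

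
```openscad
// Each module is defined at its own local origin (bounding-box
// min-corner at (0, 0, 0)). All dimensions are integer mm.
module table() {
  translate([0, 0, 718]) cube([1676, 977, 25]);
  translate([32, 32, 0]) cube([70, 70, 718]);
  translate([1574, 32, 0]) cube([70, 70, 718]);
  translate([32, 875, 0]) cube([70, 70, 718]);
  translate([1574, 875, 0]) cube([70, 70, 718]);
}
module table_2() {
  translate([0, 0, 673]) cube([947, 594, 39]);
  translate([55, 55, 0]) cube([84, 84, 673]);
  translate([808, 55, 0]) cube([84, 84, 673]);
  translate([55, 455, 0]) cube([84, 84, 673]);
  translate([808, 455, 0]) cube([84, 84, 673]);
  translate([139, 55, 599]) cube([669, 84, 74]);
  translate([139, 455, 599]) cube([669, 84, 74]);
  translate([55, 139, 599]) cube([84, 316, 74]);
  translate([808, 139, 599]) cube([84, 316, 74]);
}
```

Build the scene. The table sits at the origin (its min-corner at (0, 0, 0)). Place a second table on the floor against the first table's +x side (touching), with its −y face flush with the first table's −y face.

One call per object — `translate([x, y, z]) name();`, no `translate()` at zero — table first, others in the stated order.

table();
translate([1676, 0, 0]) table_2();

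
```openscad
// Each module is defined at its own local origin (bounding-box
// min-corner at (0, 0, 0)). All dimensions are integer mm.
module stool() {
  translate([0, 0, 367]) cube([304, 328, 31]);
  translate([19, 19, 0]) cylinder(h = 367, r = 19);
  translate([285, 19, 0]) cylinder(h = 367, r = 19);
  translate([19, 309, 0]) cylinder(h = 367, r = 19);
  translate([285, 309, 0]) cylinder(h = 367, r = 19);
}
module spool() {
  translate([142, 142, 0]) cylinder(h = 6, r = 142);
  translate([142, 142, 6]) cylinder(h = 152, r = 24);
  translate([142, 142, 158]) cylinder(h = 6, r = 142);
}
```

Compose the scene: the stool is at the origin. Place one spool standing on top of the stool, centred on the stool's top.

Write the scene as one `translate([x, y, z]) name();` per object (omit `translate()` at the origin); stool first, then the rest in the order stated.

stool();
translate([10, 22, 398]) spool();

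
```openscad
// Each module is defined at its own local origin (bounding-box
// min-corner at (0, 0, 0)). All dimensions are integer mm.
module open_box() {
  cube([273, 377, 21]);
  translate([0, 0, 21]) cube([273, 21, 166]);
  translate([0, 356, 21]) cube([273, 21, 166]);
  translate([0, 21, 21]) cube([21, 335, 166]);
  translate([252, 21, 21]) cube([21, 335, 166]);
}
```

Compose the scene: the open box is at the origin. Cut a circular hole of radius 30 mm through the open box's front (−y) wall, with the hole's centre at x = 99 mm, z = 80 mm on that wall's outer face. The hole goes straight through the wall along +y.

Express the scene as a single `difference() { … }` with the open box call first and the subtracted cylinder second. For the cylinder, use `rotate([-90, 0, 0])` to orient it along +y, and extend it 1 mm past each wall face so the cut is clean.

difference() {
  open_box();
  translate([99, -1, 80]) rotate([-90, 0, 0]) cylinder(h = 23, r = 30);
}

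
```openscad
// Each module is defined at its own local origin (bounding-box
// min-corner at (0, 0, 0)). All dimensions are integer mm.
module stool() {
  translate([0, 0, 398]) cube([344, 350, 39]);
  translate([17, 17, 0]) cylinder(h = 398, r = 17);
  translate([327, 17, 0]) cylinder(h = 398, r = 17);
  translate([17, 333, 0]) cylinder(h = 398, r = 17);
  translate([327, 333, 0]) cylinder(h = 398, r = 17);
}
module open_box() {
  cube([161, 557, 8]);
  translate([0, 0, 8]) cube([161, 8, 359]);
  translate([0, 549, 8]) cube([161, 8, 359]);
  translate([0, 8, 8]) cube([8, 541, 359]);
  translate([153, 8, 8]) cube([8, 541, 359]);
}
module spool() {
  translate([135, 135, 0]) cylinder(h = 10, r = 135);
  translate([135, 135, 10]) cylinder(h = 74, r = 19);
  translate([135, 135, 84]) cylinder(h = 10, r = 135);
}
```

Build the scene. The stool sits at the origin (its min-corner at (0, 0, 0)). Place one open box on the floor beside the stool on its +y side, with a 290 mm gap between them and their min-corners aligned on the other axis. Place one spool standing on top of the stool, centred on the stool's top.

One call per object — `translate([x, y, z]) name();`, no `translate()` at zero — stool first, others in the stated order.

stool();
translate([0, 640, 0]) open_box();
translate([37, 40, 437]) spool();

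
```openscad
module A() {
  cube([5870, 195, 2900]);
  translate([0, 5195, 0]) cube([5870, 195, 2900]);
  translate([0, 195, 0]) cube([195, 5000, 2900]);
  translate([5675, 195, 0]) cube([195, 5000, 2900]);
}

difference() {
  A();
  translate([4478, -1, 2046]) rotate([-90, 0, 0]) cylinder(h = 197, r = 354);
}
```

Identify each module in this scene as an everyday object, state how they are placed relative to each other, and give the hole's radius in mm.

A is a house frame. The house frame has a circular hole through its front wall. The hole's radius is 354 mm.

The subtracted cylinder has r = 354 mm.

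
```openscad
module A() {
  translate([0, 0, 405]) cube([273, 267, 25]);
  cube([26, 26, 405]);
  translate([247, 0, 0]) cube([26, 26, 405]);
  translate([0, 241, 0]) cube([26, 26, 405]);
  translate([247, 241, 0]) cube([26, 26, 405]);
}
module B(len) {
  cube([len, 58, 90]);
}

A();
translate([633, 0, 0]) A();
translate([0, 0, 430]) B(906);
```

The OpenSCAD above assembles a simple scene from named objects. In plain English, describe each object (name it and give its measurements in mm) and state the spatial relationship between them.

A is a four-legged stool. The seat is a 273×267×25 mm slab whose top surface is at z = 430 mm; four square legs, each 26×26 mm in cross-section, run from the floor (z = 0) to the underside of the seat, each flush with a corner of the seat.

B is a rectangular beam 906 mm long (x), 58 mm deep (y), 90 mm thick (z).

The beam spans the tops of two stools placed 360 mm apart, resting at z = 430 mm.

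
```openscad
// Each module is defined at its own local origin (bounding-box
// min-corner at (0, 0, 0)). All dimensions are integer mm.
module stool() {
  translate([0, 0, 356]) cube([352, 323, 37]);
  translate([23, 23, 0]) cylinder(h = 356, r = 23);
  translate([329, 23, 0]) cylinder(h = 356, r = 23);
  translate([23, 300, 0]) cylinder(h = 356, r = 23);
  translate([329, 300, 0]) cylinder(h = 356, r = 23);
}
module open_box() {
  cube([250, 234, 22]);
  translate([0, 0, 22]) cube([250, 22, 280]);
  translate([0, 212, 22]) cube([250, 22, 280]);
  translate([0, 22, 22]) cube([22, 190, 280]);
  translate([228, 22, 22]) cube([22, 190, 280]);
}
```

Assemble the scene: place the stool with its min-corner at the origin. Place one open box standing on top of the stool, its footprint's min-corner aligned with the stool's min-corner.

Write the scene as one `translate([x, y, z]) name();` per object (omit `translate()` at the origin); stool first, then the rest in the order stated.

stool();
translate([0, 0, 393]) open_box();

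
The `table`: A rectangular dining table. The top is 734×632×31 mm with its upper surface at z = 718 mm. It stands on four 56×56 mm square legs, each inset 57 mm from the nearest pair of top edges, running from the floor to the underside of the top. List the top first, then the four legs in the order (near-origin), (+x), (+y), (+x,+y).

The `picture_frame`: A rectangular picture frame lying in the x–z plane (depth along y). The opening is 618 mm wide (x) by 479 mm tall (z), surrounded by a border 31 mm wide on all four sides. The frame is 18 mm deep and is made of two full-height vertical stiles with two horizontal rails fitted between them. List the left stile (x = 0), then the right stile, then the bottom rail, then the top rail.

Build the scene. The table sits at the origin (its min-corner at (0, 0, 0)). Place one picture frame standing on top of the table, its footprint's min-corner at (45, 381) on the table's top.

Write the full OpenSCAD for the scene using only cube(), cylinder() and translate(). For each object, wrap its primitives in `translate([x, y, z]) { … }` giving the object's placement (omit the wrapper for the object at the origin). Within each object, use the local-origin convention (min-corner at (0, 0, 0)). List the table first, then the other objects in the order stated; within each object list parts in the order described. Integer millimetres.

translate([0, 0, 687]) cube([734, 632, 31]);
translate([57, 57, 0]) cube([56, 56, 687]);
translate([621, 57, 0]) cube([56, 56, 687]);
translate([57, 519, 0]) cube([56, 56, 687]);
translate([621, 519, 0]) cube([56, 56, 687]);
translate([45, 381, 718]) {
  cube([31, 18, 541]);
  translate([649, 0, 0]) cube([31, 18, 541]);
  translate([31, 0, 0]) cube([618, 18, 31]);
  translate([31, 0, 510]) cube([618, 18, 31]);
}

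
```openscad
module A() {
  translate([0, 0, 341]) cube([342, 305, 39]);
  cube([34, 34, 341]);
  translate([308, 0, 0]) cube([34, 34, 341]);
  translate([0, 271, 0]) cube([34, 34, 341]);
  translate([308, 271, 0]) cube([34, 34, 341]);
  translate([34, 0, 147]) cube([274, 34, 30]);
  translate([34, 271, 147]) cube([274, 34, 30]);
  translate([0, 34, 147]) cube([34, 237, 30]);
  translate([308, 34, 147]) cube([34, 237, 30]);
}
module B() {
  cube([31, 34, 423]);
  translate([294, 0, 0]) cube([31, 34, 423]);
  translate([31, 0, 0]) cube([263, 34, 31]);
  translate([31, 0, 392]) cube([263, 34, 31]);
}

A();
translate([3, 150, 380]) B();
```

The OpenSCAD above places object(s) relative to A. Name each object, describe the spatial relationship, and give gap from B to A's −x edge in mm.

A is a stool. B is a picture frame. The picture frame is on top of the stool. The gap from the picture frame to the stool's −x edge is 3 mm.

The picture frame's min-x is at 3; the stool's min-x is 0; gap = 3 mm.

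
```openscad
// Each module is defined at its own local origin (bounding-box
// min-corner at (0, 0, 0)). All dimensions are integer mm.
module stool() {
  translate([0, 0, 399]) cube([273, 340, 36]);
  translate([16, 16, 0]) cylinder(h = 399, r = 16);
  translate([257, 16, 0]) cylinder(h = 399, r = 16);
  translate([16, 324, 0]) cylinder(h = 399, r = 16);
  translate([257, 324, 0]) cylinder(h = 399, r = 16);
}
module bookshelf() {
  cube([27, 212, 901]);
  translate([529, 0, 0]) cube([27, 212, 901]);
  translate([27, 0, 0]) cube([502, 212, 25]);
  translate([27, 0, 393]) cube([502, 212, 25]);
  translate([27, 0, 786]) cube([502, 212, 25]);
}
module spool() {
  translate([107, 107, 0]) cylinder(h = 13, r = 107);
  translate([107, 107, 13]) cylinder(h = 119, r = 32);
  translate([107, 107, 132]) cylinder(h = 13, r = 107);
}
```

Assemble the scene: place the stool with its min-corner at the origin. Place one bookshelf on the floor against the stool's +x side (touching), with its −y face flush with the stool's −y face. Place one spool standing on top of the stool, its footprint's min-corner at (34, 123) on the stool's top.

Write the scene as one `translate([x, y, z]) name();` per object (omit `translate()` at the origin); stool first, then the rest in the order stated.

stool();
translate([273, 0, 0]) bookshelf();
translate([34, 123, 435]) spool();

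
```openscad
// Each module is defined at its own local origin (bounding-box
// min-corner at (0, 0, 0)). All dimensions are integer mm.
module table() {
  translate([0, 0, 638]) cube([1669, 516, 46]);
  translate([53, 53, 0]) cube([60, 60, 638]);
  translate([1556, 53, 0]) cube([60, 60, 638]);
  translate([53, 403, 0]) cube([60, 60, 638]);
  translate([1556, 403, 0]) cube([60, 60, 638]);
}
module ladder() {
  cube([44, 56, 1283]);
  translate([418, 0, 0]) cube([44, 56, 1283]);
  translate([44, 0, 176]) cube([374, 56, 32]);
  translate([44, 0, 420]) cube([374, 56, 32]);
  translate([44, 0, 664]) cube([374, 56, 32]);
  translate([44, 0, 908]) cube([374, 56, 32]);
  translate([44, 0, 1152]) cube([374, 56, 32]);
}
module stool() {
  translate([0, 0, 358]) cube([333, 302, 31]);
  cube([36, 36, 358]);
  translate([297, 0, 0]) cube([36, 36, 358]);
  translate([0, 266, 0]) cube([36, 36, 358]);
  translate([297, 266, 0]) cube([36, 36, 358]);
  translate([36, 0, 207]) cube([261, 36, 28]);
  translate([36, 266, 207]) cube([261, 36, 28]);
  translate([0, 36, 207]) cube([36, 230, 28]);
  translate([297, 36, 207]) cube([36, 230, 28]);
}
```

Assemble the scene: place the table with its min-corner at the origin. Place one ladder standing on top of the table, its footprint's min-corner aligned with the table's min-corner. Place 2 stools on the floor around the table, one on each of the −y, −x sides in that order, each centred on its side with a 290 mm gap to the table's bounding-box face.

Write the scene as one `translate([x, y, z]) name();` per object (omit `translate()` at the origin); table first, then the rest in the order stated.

table();
translate([0, 0, 684]) ladder();
translate([668, -592, 0]) stool();
translate([-623, 107, 0]) stool();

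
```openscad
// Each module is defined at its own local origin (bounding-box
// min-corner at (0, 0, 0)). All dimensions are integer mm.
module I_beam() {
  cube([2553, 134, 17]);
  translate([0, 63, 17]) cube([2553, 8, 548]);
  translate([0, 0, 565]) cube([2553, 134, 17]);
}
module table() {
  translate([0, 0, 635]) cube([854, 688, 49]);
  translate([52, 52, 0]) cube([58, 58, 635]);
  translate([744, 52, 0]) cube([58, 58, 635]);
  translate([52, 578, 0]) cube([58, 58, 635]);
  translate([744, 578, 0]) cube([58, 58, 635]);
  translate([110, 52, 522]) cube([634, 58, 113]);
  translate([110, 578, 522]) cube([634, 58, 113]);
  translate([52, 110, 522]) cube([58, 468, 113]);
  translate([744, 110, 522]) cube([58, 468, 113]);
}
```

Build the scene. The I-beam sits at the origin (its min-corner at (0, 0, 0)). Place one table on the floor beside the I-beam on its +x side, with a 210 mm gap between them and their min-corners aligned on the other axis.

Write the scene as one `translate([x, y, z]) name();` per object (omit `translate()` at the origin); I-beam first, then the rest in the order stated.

I_beam();
translate([2763, 0, 0]) table();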